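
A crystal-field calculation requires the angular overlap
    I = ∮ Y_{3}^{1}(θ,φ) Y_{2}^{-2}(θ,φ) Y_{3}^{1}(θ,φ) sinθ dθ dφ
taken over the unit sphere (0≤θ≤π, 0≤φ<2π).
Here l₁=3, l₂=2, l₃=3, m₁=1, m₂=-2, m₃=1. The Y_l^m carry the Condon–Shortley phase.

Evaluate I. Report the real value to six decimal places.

Checks pass: Σm=0; 8 even; l₃=3∈[1,5].
(2·3+1)(2·2+1)(2·3+1) = 245
Δ: 2! 4! 2! / 9! → 1/3780
sum: t=0:+1/24 t=1:−1/4 t=2:+1/24 = -1/6
3j²(3 2 3; 0 0 0) = Δ·Π!·Σ² = 4/105  (sign +1)
sum: t=0:+1/16 = 1/16
3j²(3 2 3; 1 -2 1) = Δ·Π!·Σ² = 2/35  (sign +1)
combine: 4πI² = 245·4/105·2/35 = 8/15
take √, sign +1: I = 0.20601291

0.206013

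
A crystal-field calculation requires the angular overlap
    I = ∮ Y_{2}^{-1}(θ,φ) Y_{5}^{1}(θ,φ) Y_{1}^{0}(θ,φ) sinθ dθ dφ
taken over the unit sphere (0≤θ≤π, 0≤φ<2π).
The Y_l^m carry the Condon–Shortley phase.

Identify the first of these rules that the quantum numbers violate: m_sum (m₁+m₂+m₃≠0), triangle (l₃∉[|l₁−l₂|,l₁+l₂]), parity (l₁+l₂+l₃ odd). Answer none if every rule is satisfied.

azimuthal sum: -1 + 1 + 0 = 0  ✓
3 ≤ 1 ≤ 7 (triangle on l)  ✗
L = 2 + 5 + 1 = 8 (even)

triangle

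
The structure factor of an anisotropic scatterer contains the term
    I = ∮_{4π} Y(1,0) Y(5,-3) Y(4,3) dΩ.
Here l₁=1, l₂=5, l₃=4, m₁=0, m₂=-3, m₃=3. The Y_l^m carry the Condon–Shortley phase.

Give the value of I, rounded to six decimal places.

-0.196426

Rules hold: Σm=0, L=10 even, 4≤4≤6.
N = 3·11·9 = 297
Δ = 2!·0!·8!/11! = 1/495
Racah Σ t=1..1: t=1:−1/576 = -1/576
⇒ 3j(1 5 4; 0 0 0)² = 5/99, sgn -1
Racah Σ t=1..1: t=1:−1/5040 = -1/5040
⇒ 3j(1 5 4; 0 -3 3)² = 16/495, sgn +1
4πI² = N·(3j₀)²·(3jₘ)² = 16/33
I = -1·√(0.484848/4π) = -0.19642560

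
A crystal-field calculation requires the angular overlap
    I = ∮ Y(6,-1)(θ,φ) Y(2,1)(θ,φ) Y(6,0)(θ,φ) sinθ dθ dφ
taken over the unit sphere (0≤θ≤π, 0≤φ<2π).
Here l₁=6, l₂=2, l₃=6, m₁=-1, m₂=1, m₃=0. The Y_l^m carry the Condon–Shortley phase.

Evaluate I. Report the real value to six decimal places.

-0.030344

Rules hold: Σm=0, L=14 even, 4≤6≤8.
N = 13·5·13 = 845
Δ = 2!·10!·2!/15! = 1/90090
Racah Σ t=0..2: t=0:+1/69120 t=1:−1/14400 t=2:+1/69120 = -7/172800
⇒ 3j(6 2 6; 0 0 0)² = 14/715, sgn -1
Racah Σ t=1..2: t=1:−1/34560 t=2:+1/28800 = 1/172800
⇒ 3j(6 2 6; -1 1 0)² = 1/1430, sgn +1
4πI² = N·(3j₀)²·(3jₘ)² = 7/605
I = -1·√(0.0115702/4π) = -0.03034355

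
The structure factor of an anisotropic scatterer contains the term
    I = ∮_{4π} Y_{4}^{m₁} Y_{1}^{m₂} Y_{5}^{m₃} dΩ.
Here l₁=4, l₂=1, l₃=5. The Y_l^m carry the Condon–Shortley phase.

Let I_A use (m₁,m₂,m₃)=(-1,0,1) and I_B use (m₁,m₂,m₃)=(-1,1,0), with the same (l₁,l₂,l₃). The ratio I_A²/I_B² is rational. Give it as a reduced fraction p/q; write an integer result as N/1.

Same 4,1,5: normalisation and zero-m 3j drop out of the ratio.
A: Δ: 0! 8! 2! / 11! → 1/495; sum: t=0:+1/720 = 1/720; 3j²(4 1 5; -1 0 1) = Δ·Π!·Σ² = 8/165  (sign +1)
B: Δ: 0! 8! 2! / 11! → 1/495; sum: t=0:+1/1440 = 1/1440; 3j²(4 1 5; -1 1 0) = Δ·Π!·Σ² = 2/99  (sign -1)
I_A²/I_B² = (8/165)/(2/99) = 12/5

12/5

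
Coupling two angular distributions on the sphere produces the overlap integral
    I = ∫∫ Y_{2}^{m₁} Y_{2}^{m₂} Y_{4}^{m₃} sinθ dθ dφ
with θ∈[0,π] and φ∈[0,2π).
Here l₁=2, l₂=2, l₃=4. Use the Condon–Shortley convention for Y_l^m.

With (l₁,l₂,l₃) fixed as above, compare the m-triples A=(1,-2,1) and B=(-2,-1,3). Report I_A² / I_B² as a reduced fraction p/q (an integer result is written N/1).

1/7

Shared (l₁,l₂,l₃)=(2,2,4): N and (l;000)² cancel in I_A²/I_B².
A: Δ = 0!·4!·4!/9! = 1/630; Racah Σ t=0..0: t=0:+1/144 = 1/144; ⇒ 3j(2 2 4; 1 -2 1)² = 1/126, sgn -1
B: Δ = 0!·4!·4!/9! = 1/630; Racah Σ t=0..0: t=0:+1/144 = 1/144; ⇒ 3j(2 2 4; -2 -1 3)² = 1/18, sgn -1
I_A²/I_B² = (1/126)/(1/18) = 1/7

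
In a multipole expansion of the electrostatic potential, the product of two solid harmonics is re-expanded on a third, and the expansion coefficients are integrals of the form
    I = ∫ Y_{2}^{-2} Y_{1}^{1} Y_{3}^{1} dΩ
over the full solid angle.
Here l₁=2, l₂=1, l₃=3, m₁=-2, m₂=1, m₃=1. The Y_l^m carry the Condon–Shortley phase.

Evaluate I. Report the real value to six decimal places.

m-sum 0 ✓  L=6 even ✓  1≤3≤3 ✓
Π(2lᵢ+1) = 5×3×7 = 105
triangle coeff Δ(2,1,3) = 1/105
Σ_t [0,0]: t=0:+1/4 = 1/4
(3j)²=3/35 [(2 1 3; 0 0 0)], sign=-1
Σ_t [0,0]: t=0:+1/48 = 1/48
(3j)²=1/105 [(2 1 3; -2 1 1)], sign=+1
⇒ 4πI² = 3/35
I = (-1)√(3/35/(4π)) = -0.08258890

-0.082589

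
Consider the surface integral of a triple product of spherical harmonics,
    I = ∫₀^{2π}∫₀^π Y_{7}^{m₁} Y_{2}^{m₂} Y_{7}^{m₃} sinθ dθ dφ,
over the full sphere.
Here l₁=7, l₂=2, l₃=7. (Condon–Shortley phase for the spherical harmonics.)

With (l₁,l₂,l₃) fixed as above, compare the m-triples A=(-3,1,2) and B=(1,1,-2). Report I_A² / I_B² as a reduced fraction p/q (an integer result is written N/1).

l's match ⇒ only the (l;m) 3-j factors differ between A and B.
A: triangle coeff Δ(7,2,7) = 1/185640; Σ_t [1,2]: t=1:−1/4354560 t=2:+1/1935360 = 1/3483648; (3j)²=125/12376 [(7 2 7; -3 1 2)], sign=-1
B: triangle coeff Δ(7,2,7) = 1/185640; Σ_t [1,2]: t=1:−1/1209600 t=2:+1/1935360 = -1/3225600; (3j)²=243/61880 [(7 2 7; 1 1 -2)], sign=+1
I_A²/I_B² = (125/12376)/(243/61880) = 625/243

625/243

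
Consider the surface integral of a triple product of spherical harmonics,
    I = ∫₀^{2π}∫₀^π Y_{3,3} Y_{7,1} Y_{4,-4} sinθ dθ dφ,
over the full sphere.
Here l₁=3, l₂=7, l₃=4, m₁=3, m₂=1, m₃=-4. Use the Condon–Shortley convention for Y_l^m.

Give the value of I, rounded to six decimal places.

Rules hold: Σm=0, L=14 even, 4≤4≤10.
N = 7·15·9 = 945
Δ = 6!·0!·8!/15! = 1/45045
Racah Σ t=3..3: t=3:−1/20736 = -1/20736
⇒ 3j(3 7 4; 0 0 0)² = 35/1287, sgn -1
Racah Σ t=0..0: t=0:+1/29030400 = 1/29030400
⇒ 3j(3 7 4; 3 1 -4)² = 1/45045, sgn +1
4πI² = N·(3j₀)²·(3jₘ)² = 35/61347
I = -1·√(0.000570525/4π) = -0.00673802

-0.006738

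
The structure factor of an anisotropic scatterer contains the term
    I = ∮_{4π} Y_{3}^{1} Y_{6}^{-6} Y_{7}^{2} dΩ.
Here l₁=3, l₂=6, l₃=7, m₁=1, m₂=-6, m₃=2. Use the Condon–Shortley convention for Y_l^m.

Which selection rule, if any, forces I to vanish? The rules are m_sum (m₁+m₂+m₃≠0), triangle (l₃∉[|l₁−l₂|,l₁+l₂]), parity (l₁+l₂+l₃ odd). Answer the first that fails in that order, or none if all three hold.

azimuthal sum: 1 − 6 + 2 = -3  ✗
3 ≤ 7 ≤ 9 (triangle on l)
L = 3 + 6 + 7 = 16 (even)

m_sum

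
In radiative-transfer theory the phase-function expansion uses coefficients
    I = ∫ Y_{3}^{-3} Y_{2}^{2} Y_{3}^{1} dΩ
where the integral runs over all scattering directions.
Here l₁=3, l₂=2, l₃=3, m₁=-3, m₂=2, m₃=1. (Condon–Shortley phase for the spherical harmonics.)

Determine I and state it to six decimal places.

m-sum 0 ✓  L=8 even ✓  1≤3≤5 ✓
Π(2lᵢ+1) = 7×5×7 = 245
triangle coeff Δ(3,2,3) = 1/3780
Σ_t [0,2]: t=0:+1/24 t=1:−1/4 t=2:+1/24 = -1/6
(3j)²=4/105 [(3 2 3; 0 0 0)], sign=+1
Σ_t [2,2]: t=2:+1/96 = 1/96
(3j)²=1/42 [(3 2 3; -3 2 1)], sign=+1
⇒ 4πI² = 2/9
I = (+1)√(2/9/(4π)) = 0.13298076

0.132981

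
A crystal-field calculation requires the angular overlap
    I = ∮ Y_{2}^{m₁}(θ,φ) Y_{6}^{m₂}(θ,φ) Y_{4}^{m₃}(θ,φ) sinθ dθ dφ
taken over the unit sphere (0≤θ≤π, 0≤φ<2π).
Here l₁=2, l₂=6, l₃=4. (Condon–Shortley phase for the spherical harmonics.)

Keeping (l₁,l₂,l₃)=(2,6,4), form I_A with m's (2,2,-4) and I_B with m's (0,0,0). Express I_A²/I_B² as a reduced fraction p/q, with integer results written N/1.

Shared (l₁,l₂,l₃)=(2,6,4): N and (l;000)² cancel in I_A²/I_B².
A: Δ = 4!·0!·8!/13! = 1/6435; Racah Σ t=0..0: t=0:+1/967680 = 1/967680; ⇒ 3j(2 6 4; 2 2 -4)² = 1/6435, sgn +1
B: Δ = 4!·0!·8!/13! = 1/6435; Racah Σ t=2..2: t=2:+1/2304 = 1/2304; ⇒ 3j(2 6 4; 0 0 0)² = 5/143, sgn +1
I_A²/I_B² = (1/6435)/(5/143) = 1/225

1/225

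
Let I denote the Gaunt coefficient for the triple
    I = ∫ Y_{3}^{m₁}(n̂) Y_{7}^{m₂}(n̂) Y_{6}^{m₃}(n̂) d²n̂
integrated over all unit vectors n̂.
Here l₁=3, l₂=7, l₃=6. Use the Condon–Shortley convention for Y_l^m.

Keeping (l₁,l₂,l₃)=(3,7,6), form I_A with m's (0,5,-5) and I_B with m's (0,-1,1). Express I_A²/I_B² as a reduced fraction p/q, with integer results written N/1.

5929/3698

l's match ⇒ only the (l;m) 3-j factors differ between A and B.
A: triangle coeff Δ(3,7,6) = 1/2042040; Σ_t [2,3]: t=2:+1/14515200 t=3:−1/4354560 = -1/6220800; (3j)²=77/4420 [(3 7 6; 0 5 -5)], sign=+1
B: triangle coeff Δ(3,7,6) = 1/2042040; Σ_t [1,3]: t=1:−1/172800 t=2:+1/69120 t=3:−1/362880 = 43/7257600; (3j)²=1849/170170 [(3 7 6; 0 -1 1)], sign=-1
I_A²/I_B² = (77/4420)/(1849/170170) = 5929/3698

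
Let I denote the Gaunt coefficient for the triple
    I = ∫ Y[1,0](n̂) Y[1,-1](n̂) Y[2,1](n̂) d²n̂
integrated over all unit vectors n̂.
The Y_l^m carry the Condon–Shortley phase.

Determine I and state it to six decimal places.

Rules hold: Σm=0, L=4 even, 0≤2≤2.
N = 3·3·5 = 45
Δ = 0!·2!·2!/5! = 1/30
Racah Σ t=0..0: t=0:+1/1 = 1/1
⇒ 3j(1 1 2; 0 0 0)² = 2/15, sgn +1
Racah Σ t=0..0: t=0:+1/2 = 1/2
⇒ 3j(1 1 2; 0 -1 1)² = 1/10, sgn -1
4πI² = N·(3j₀)²·(3jₘ)² = 3/5
I = -1·√(0.6/4π) = -0.21850969

-0.218510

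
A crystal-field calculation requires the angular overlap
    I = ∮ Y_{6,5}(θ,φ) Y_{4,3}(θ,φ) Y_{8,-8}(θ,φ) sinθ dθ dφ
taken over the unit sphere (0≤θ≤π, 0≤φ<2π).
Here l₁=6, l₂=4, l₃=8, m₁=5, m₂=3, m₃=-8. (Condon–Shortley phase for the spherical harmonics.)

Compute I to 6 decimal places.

m-sum 0 ✓  L=18 even ✓  2≤8≤10 ✓
Π(2lᵢ+1) = 13×9×17 = 1989
triangle coeff Δ(6,4,8) = 1/23279256
Σ_t [0,2]: t=0:+1/1658880 t=1:−1/518400 t=2:+1/1658880 = -1/1382400
(3j)²=504/46189 [(6 4 8; 0 0 0)], sign=-1
Σ_t [1,1]: t=1:−1/2612736000 = -1/2612736000
(3j)²=77/2907 [(6 4 8; 5 3 -8)], sign=-1
⇒ 4πI² = 3528/6137
I = (+1)√(3528/6137/(4π)) = 0.21388548

0.213885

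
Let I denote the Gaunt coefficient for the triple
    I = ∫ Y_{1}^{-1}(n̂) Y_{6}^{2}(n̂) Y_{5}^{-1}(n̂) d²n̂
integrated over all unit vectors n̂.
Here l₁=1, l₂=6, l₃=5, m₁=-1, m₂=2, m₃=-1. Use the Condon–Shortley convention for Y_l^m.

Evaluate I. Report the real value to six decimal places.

Rules hold: Σm=0, L=12 even, 5≤5≤7.
N = 3·13·11 = 429
Δ = 2!·0!·10!/13! = 1/858
Racah Σ t=1..1: t=1:−1/14400 = -1/14400
⇒ 3j(1 6 5; 0 0 0)² = 6/143, sgn +1
Racah Σ t=2..2: t=2:+1/34560 = 1/34560
⇒ 3j(1 6 5; -1 2 -1)² = 14/429, sgn +1
4πI² = N·(3j₀)²·(3jₘ)² = 84/143
I = +1·√(0.587413/4π) = 0.21620548

0.216205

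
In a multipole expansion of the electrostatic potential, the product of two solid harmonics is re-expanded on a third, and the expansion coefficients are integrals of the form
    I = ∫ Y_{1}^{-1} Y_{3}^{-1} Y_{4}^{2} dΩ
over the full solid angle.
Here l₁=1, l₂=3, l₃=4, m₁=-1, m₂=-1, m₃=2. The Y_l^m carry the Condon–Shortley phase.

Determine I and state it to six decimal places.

0.238414

Checks pass: Σm=0; 8 even; l₃=4∈[2,4].
(2·1+1)(2·3+1)(2·4+1) = 189
Δ: 0! 2! 6! / 9! → 1/252
sum: t=0:+1/36 = 1/36
3j²(1 3 4; 0 0 0) = Δ·Π!·Σ² = 4/63  (sign +1)
sum: t=0:+1/96 = 1/96
3j²(1 3 4; -1 -1 2) = Δ·Π!·Σ² = 5/84  (sign +1)
combine: 4πI² = 189·4/63·5/84 = 5/7
take √, sign +1: I = 0.23841361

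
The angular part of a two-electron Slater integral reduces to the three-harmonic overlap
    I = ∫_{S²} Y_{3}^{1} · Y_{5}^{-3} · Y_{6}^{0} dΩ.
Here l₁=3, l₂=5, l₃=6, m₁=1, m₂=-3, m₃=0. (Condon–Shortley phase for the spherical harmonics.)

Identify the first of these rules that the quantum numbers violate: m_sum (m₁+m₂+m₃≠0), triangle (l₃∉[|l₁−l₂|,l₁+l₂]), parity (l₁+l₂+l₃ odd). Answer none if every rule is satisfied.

Σmᵢ = -2  ✗
l₃∈[|l₁−l₂|,l₁+l₂]=[2,8], have l₃=6
Σlᵢ = 14 ⇒ even

m_sum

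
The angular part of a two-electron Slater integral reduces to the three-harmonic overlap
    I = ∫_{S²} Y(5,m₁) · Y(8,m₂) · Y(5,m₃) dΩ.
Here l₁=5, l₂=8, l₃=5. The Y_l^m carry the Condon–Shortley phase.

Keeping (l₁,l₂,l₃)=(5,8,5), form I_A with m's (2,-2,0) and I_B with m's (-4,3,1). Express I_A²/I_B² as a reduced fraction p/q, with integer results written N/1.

l's match ⇒ only the (l;m) 3-j factors differ between A and B.
A: triangle coeff Δ(5,8,5) = 1/37413090; Σ_t [1,3]: t=1:−1/7257600 t=2:+1/829440 t=3:−1/1036800 = 1/9676800; (3j)²=15/46189 [(5 8 5; 2 -2 0)], sign=-1
B: triangle coeff Δ(5,8,5) = 1/37413090; Σ_t [7,8]: t=7:−1/5806080 t=8:+1/29030400 = -1/7257600; (3j)²=64/4199 [(5 8 5; -4 3 1)], sign=-1
I_A²/I_B² = (15/46189)/(64/4199) = 15/704

15/704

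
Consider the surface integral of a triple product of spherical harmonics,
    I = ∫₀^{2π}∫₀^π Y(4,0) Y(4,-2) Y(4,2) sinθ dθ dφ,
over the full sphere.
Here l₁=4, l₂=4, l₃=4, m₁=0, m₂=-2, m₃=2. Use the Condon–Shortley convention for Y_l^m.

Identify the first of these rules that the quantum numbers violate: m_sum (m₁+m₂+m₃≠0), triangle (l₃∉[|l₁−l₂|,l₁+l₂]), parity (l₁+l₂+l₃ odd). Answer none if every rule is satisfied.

azimuthal sum: 0 − 2 + 2 = 0  ✓
0 ≤ 4 ≤ 8 (triangle on l)  ✓
L = 4 + 4 + 4 = 12 (even)  ✓

none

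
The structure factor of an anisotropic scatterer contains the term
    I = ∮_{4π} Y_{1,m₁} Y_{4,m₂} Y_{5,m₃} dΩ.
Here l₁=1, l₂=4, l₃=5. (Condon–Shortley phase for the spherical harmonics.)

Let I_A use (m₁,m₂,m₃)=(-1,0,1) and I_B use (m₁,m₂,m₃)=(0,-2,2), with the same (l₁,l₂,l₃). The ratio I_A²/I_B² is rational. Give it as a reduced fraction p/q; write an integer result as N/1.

5/7

Same 1,4,5: normalisation and zero-m 3j drop out of the ratio.
A: Δ: 0! 2! 8! / 11! → 1/495; sum: t=0:+1/1152 = 1/1152; 3j²(1 4 5; -1 0 1) = Δ·Π!·Σ² = 1/33  (sign +1)
B: Δ: 0! 2! 8! / 11! → 1/495; sum: t=0:+1/1440 = 1/1440; 3j²(1 4 5; 0 -2 2) = Δ·Π!·Σ² = 7/165  (sign -1)
I_A²/I_B² = (1/33)/(7/165) = 5/7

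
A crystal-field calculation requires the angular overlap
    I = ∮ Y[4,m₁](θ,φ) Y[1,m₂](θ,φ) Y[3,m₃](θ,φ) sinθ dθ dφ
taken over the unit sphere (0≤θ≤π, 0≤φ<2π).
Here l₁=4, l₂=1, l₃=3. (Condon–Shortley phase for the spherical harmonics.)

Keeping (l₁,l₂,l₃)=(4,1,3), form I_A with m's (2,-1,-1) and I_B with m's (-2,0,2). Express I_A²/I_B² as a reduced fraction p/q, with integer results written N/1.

l's match ⇒ only the (l;m) 3-j factors differ between A and B.
A: triangle coeff Δ(4,1,3) = 1/252; Σ_t [0,0]: t=0:+1/96 = 1/96; (3j)²=5/84 [(4 1 3; 2 -1 -1)], sign=+1
B: triangle coeff Δ(4,1,3) = 1/252; Σ_t [1,1]: t=1:−1/120 = -1/120; (3j)²=1/21 [(4 1 3; -2 0 2)], sign=+1
I_A²/I_B² = (5/84)/(1/21) = 5/4

5/4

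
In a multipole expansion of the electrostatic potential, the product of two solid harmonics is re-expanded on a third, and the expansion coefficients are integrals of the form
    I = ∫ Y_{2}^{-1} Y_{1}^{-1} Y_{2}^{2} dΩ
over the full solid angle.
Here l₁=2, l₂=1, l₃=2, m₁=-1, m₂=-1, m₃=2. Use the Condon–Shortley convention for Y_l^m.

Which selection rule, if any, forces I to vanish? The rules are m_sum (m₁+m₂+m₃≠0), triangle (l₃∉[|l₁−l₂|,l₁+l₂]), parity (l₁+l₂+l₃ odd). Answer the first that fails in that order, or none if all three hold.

m₁+m₂+m₃ = -1 − 1 + 2 = 0  ✓
triangle: |2−1|=1 ≤ l₃=2 ≤ 2+1=3  ✓
parity: l₁+l₂+l₃ = 5 is odd  ✗

parity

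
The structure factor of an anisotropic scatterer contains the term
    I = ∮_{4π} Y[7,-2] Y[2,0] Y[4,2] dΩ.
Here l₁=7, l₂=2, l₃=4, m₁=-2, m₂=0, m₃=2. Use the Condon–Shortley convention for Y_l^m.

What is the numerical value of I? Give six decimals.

0.000000

triangle: need 5≤l₃≤9, have 4; I=0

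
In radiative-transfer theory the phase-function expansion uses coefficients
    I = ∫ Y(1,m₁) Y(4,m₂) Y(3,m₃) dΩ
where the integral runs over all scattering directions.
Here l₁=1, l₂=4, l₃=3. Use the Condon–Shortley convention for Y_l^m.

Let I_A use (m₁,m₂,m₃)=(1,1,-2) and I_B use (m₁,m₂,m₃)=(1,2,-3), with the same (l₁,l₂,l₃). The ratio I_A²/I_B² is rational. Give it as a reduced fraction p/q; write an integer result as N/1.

3/1

Shared (l₁,l₂,l₃)=(1,4,3): N and (l;000)² cancel in I_A²/I_B².
A: Δ = 2!·0!·6!/9! = 1/252; Racah Σ t=0..0: t=0:+1/240 = 1/240; ⇒ 3j(1 4 3; 1 1 -2)² = 1/84, sgn -1
B: Δ = 2!·0!·6!/9! = 1/252; Racah Σ t=0..0: t=0:+1/1440 = 1/1440; ⇒ 3j(1 4 3; 1 2 -3)² = 1/252, sgn +1
I_A²/I_B² = (1/84)/(1/252) = 3/1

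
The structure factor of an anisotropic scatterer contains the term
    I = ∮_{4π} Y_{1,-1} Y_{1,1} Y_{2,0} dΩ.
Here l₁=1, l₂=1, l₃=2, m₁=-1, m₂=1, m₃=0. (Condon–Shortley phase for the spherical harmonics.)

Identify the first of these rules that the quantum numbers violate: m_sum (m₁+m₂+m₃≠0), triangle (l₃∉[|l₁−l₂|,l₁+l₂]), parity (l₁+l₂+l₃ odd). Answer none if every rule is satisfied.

none

azimuthal sum: -1 + 1 + 0 = 0  ✓
0 ≤ 2 ≤ 2 (triangle on l)  ✓
L = 1 + 1 + 2 = 4 (even)  ✓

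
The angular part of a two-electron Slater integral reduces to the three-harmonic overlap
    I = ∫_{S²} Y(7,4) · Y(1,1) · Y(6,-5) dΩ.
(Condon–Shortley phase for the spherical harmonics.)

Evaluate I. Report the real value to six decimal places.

m-sum 0 ✓  L=14 even ✓  6≤6≤8 ✓
Π(2lᵢ+1) = 15×3×13 = 585
triangle coeff Δ(7,1,6) = 1/1365
Σ_t [1,1]: t=1:−1/518400 = -1/518400
(3j)²=7/195 [(7 1 6; 0 0 0)], sign=-1
Σ_t [2,2]: t=2:+1/79833600 = 1/79833600
(3j)²=1/455 [(7 1 6; 4 1 -5)], sign=-1
⇒ 4πI² = 3/65
I = (+1)√(3/65/(4π)) = 0.06060368

0.060604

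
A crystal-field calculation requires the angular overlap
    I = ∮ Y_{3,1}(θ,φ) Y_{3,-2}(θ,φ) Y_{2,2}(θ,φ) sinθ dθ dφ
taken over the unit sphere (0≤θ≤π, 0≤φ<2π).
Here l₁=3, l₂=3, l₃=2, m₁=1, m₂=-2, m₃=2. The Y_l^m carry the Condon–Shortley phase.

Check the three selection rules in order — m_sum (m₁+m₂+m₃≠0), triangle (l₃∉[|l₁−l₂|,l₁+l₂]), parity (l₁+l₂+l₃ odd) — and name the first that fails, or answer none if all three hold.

m_sum

Σmᵢ = 1  ✗
l₃∈[|l₁−l₂|,l₁+l₂]=[0,6], have l₃=2
Σlᵢ = 8 ⇒ even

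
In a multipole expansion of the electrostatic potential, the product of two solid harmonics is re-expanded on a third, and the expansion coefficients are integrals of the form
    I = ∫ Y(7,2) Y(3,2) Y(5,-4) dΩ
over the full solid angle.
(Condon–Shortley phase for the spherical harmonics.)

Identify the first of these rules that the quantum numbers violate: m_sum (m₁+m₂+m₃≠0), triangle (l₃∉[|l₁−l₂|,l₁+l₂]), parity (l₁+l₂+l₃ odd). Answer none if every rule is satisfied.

parity

m₁+m₂+m₃ = 2 + 2 − 4 = 0  ✓
triangle: |7−3|=4 ≤ l₃=5 ≤ 7+3=10  ✓
parity: l₁+l₂+l₃ = 15 is odd  ✗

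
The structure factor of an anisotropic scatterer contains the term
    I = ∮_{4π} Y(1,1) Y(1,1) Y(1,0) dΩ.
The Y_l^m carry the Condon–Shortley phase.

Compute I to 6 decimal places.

Σmᵢ = 2 ≠ 0, so the φ-integral vanishes; I = 0

0.000000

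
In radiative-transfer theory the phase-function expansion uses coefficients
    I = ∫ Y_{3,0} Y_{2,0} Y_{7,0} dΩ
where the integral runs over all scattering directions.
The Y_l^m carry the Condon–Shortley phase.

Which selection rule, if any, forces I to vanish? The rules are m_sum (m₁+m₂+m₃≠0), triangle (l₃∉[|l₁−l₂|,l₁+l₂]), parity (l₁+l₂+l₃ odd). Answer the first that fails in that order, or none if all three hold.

azimuthal sum: 0 + 0 + 0 = 0  ✓
1 ≤ 7 ≤ 5 (triangle on l)  ✗
L = 3 + 2 + 7 = 12 (even)

triangle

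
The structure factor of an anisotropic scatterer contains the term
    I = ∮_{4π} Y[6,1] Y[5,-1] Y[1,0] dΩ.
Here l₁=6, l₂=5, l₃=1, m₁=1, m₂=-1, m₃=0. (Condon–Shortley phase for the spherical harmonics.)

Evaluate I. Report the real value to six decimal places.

Checks pass: Σm=0; 12 even; l₃=1∈[1,11].
(2·6+1)(2·5+1)(2·1+1) = 429
Δ: 10! 2! 0! / 13! → 1/858
sum: t=5:−1/14400 = -1/14400
3j²(6 5 1; 0 0 0) = Δ·Π!·Σ² = 6/143  (sign +1)
sum: t=4:+1/17280 = 1/17280
3j²(6 5 1; 1 -1 0) = Δ·Π!·Σ² = 35/858  (sign -1)
combine: 4πI² = 429·6/143·35/858 = 105/143
take √, sign -1: I = -0.24172507

-0.241725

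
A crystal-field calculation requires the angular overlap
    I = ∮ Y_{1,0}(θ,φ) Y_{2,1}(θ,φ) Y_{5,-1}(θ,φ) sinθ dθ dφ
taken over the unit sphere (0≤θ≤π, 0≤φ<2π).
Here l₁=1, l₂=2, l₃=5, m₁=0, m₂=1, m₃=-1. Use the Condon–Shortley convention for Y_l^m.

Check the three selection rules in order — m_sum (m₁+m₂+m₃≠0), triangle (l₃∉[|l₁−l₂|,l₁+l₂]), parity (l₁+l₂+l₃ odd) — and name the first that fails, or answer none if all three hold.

triangle

azimuthal sum: 0 + 1 − 1 = 0  ✓
1 ≤ 5 ≤ 3 (triangle on l)  ✗
L = 1 + 2 + 5 = 8 (even)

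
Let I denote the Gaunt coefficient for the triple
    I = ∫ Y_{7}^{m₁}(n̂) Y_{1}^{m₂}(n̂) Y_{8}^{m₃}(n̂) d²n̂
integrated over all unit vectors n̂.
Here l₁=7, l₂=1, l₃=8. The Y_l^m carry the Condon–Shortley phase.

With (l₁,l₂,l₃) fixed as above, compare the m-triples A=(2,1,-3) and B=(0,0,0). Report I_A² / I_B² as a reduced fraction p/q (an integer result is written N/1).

55/64

l's match ⇒ only the (l;m) 3-j factors differ between A and B.
A: triangle coeff Δ(7,1,8) = 1/2040; Σ_t [0,0]: t=0:+1/87091200 = 1/87091200; (3j)²=11/408 [(7 1 8; 2 1 -3)], sign=-1
B: triangle coeff Δ(7,1,8) = 1/2040; Σ_t [0,0]: t=0:+1/25401600 = 1/25401600; (3j)²=8/255 [(7 1 8; 0 0 0)], sign=+1
I_A²/I_B² = (11/408)/(8/255) = 55/64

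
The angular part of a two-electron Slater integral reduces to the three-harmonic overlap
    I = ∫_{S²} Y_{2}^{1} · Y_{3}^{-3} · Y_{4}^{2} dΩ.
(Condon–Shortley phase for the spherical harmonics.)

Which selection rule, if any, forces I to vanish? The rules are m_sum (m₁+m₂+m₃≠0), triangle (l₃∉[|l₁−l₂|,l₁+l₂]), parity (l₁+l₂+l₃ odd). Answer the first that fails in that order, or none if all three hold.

m₁+m₂+m₃ = 1 − 3 + 2 = 0  ✓
triangle: |2−3|=1 ≤ l₃=4 ≤ 2+3=5  ✓
parity: l₁+l₂+l₃ = 9 is odd  ✗

parity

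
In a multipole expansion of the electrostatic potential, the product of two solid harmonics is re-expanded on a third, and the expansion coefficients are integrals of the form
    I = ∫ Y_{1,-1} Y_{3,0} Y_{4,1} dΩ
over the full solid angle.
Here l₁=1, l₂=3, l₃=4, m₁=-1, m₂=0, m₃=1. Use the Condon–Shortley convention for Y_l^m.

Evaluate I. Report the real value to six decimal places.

Checks pass: Σm=0; 8 even; l₃=4∈[2,4].
(2·1+1)(2·3+1)(2·4+1) = 189
Δ: 0! 2! 6! / 9! → 1/252
sum: t=0:+1/36 = 1/36
3j²(1 3 4; 0 0 0) = Δ·Π!·Σ² = 4/63  (sign +1)
sum: t=0:+1/72 = 1/72
3j²(1 3 4; -1 0 1) = Δ·Π!·Σ² = 5/126  (sign -1)
combine: 4πI² = 189·4/63·5/126 = 10/21
take √, sign -1: I = -0.19466390

-0.194664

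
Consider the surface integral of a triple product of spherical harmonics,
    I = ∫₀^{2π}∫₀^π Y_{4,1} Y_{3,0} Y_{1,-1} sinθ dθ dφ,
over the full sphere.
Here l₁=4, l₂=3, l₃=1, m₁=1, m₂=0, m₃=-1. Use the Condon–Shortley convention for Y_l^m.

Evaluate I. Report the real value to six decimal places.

Checks pass: Σm=0; 8 even; l₃=1∈[1,7].
(2·4+1)(2·3+1)(2·1+1) = 189
Δ: 6! 2! 0! / 9! → 1/252
sum: t=3:−1/36 = -1/36
3j²(4 3 1; 0 0 0) = Δ·Π!·Σ² = 4/63  (sign +1)
sum: t=3:−1/72 = -1/72
3j²(4 3 1; 1 0 -1) = Δ·Π!·Σ² = 5/126  (sign -1)
combine: 4πI² = 189·4/63·5/126 = 10/21
take √, sign -1: I = -0.19466390

-0.194664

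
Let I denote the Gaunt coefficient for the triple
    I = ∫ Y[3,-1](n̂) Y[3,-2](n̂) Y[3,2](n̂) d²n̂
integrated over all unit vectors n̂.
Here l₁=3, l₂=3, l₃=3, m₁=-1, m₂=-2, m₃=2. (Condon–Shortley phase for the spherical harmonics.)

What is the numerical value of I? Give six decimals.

0.000000

Σmᵢ = -1 ≠ 0, so the φ-integral vanishes; I = 0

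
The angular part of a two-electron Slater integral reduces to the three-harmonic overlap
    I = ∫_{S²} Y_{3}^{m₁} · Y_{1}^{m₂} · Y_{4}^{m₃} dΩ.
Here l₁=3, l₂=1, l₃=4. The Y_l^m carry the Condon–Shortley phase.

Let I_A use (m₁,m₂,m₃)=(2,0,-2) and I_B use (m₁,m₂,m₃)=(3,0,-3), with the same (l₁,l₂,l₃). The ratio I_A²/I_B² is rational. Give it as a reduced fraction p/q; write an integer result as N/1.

l's match ⇒ only the (l;m) 3-j factors differ between A and B.
A: triangle coeff Δ(3,1,4) = 1/252; Σ_t [0,0]: t=0:+1/120 = 1/120; (3j)²=1/21 [(3 1 4; 2 0 -2)], sign=+1
B: triangle coeff Δ(3,1,4) = 1/252; Σ_t [0,0]: t=0:+1/720 = 1/720; (3j)²=1/36 [(3 1 4; 3 0 -3)], sign=-1
I_A²/I_B² = (1/21)/(1/36) = 12/7

12/7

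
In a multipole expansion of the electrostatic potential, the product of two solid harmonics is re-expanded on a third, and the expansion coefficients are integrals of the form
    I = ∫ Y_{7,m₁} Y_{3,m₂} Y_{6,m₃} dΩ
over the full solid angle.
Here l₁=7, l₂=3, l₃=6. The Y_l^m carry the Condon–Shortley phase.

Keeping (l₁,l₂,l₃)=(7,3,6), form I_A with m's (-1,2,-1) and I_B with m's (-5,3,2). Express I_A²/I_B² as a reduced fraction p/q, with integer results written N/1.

2401/4455

Shared (l₁,l₂,l₃)=(7,3,6): N and (l;000)² cancel in I_A²/I_B².
A: Δ = 4!·10!·2!/17! = 1/2042040; Racah Σ t=3..4: t=3:−1/172800 t=4:+1/414720 = -7/2073600; ⇒ 3j(7 3 6; -1 2 -1)² = 343/29172, sgn +1
B: Δ = 4!·10!·2!/17! = 1/2042040; Racah Σ t=4..4: t=4:+1/3870720 = 1/3870720; ⇒ 3j(7 3 6; -5 3 2)² = 135/6188, sgn +1
I_A²/I_B² = (343/29172)/(135/6188) = 2401/4455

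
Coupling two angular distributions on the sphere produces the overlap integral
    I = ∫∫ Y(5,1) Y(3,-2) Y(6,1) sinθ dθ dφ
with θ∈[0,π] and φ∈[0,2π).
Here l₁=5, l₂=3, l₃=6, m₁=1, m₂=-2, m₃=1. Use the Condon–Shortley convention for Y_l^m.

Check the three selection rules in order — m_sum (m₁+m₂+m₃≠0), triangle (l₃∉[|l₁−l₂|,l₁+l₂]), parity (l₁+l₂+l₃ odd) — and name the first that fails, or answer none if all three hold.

azimuthal sum: 1 − 2 + 1 = 0  ✓
2 ≤ 6 ≤ 8 (triangle on l)  ✓
L = 5 + 3 + 6 = 14 (even)  ✓

none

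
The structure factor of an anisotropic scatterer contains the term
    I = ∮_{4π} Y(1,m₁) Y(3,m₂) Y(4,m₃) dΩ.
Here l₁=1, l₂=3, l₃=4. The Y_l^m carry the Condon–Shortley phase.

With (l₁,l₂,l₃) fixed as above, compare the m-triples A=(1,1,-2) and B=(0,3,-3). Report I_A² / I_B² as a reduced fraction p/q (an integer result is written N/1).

15/7

Same 1,3,4: normalisation and zero-m 3j drop out of the ratio.
A: Δ: 0! 2! 6! / 9! → 1/252; sum: t=0:+1/96 = 1/96; 3j²(1 3 4; 1 1 -2) = Δ·Π!·Σ² = 5/84  (sign +1)
B: Δ: 0! 2! 6! / 9! → 1/252; sum: t=0:+1/720 = 1/720; 3j²(1 3 4; 0 3 -3) = Δ·Π!·Σ² = 1/36  (sign -1)
I_A²/I_B² = (5/84)/(1/36) = 15/7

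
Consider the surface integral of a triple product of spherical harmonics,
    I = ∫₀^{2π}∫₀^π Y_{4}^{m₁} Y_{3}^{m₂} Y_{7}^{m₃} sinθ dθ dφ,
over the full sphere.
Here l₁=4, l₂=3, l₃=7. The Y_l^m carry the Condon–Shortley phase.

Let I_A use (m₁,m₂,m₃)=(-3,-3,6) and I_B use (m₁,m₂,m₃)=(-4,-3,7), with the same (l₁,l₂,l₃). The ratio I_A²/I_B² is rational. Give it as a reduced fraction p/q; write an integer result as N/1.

4/7

l's match ⇒ only the (l;m) 3-j factors differ between A and B.
A: triangle coeff Δ(4,3,7) = 1/45045; Σ_t [0,0]: t=0:+1/3628800 = 1/3628800; (3j)²=4/105 [(4 3 7; -3 -3 6)], sign=-1
B: triangle coeff Δ(4,3,7) = 1/45045; Σ_t [0,0]: t=0:+1/29030400 = 1/29030400; (3j)²=1/15 [(4 3 7; -4 -3 7)], sign=+1
I_A²/I_B² = (4/105)/(1/15) = 4/7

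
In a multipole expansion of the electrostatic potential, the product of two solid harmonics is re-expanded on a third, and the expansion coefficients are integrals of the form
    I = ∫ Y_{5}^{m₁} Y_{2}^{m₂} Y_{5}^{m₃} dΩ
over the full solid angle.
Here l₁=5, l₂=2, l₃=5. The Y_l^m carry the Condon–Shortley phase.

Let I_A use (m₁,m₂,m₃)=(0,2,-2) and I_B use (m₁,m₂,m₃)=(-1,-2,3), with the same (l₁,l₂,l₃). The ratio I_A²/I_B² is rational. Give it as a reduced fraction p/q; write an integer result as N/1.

Shared (l₁,l₂,l₃)=(5,2,5): N and (l;000)² cancel in I_A²/I_B².
A: Δ = 2!·8!·2!/13! = 1/38610; Racah Σ t=2..2: t=2:+1/2880 = 1/2880; ⇒ 3j(5 2 5; 0 2 -2)² = 14/429, sgn -1
B: Δ = 2!·8!·2!/13! = 1/38610; Racah Σ t=0..0: t=0:+1/5760 = 1/5760; ⇒ 3j(5 2 5; -1 -2 3)² = 56/2145, sgn +1
I_A²/I_B² = (14/429)/(56/2145) = 5/4

5/4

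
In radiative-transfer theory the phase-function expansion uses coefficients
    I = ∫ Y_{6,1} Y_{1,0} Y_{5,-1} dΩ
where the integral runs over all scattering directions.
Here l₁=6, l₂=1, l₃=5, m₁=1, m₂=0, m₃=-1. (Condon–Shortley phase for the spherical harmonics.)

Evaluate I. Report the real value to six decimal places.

-0.241725

Rules hold: Σm=0, L=12 even, 5≤5≤7.
N = 13·3·11 = 429
Δ = 2!·10!·0!/13! = 1/858
Racah Σ t=1..1: t=1:−1/14400 = -1/14400
⇒ 3j(6 1 5; 0 0 0)² = 6/143, sgn +1
Racah Σ t=1..1: t=1:−1/17280 = -1/17280
⇒ 3j(6 1 5; 1 0 -1)² = 35/858, sgn -1
4πI² = N·(3j₀)²·(3jₘ)² = 105/143
I = -1·√(0.734266/4π) = -0.24172507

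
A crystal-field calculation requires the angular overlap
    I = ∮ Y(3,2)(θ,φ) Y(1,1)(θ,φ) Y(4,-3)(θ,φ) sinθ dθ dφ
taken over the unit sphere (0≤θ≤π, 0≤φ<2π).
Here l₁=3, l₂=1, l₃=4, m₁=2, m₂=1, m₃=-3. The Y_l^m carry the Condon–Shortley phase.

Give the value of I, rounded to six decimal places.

m-sum 0 ✓  L=8 even ✓  2≤4≤4 ✓
Π(2lᵢ+1) = 7×3×9 = 189
triangle coeff Δ(3,1,4) = 1/252
Σ_t [0,0]: t=0:+1/36 = 1/36
(3j)²=4/63 [(3 1 4; 0 0 0)], sign=+1
Σ_t [0,0]: t=0:+1/240 = 1/240
(3j)²=1/12 [(3 1 4; 2 1 -3)], sign=-1
⇒ 4πI² = 1/1
I = (-1)√(1/1/(4π)) = -0.28209479

-0.282095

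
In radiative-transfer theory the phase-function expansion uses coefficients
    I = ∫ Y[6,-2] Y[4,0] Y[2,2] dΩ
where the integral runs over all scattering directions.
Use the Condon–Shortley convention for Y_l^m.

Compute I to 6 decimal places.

m-sum 0 ✓  L=12 even ✓  2≤2≤10 ✓
Π(2lᵢ+1) = 13×9×5 = 585
triangle coeff Δ(6,4,2) = 1/6435
Σ_t [4,4]: t=4:+1/2304 = 1/2304
(3j)²=5/143 [(6 4 2; 0 0 0)], sign=+1
Σ_t [4,4]: t=4:+1/13824 = 1/13824
(3j)²=14/1287 [(6 4 2; -2 0 2)], sign=+1
⇒ 4πI² = 350/1573
I = (+1)√(350/1573/(4π)) = 0.13306527

0.133065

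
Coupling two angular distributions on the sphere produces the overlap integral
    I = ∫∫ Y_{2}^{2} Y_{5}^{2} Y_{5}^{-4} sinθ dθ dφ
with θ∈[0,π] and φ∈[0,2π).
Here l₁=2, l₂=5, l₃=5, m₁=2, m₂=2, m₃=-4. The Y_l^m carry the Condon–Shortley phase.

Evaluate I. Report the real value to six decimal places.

-0.137240

Rules hold: Σm=0, L=12 even, 3≤5≤7.
N = 5·11·11 = 605
Δ = 2!·2!·8!/13! = 1/38610
Racah Σ t=0..2: t=0:+1/2880 t=1:−1/576 t=2:+1/2880 = -1/960
⇒ 3j(2 5 5; 0 0 0)² = 10/429, sgn +1
Racah Σ t=0..0: t=0:+1/20160 = 1/20160
⇒ 3j(2 5 5; 2 2 -4)² = 12/715, sgn -1
4πI² = N·(3j₀)²·(3jₘ)² = 40/169
I = -1·√(0.236686/4π) = -0.13724032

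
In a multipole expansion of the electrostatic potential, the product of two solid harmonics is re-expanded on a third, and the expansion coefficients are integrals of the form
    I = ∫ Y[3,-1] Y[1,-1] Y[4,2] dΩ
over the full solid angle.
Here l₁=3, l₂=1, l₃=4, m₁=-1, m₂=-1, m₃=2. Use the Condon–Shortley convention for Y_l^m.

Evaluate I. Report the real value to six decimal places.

Checks pass: Σm=0; 8 even; l₃=4∈[2,4].
(2·3+1)(2·1+1)(2·4+1) = 189
Δ: 0! 6! 2! / 9! → 1/252
sum: t=0:+1/36 = 1/36
3j²(3 1 4; 0 0 0) = Δ·Π!·Σ² = 4/63  (sign +1)
sum: t=0:+1/96 = 1/96
3j²(3 1 4; -1 -1 2) = Δ·Π!·Σ² = 5/84  (sign +1)
combine: 4πI² = 189·4/63·5/84 = 5/7
take √, sign +1: I = 0.23841361

0.238414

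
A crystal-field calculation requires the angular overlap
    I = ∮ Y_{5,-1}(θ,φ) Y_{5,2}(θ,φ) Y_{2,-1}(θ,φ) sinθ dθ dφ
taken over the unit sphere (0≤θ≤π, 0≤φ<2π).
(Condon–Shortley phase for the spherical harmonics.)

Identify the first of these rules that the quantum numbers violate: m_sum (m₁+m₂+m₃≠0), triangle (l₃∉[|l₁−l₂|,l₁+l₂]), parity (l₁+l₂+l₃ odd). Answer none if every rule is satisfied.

azimuthal sum: -1 + 2 − 1 = 0  ✓
0 ≤ 2 ≤ 10 (triangle on l)  ✓
L = 5 + 5 + 2 = 12 (even)  ✓

none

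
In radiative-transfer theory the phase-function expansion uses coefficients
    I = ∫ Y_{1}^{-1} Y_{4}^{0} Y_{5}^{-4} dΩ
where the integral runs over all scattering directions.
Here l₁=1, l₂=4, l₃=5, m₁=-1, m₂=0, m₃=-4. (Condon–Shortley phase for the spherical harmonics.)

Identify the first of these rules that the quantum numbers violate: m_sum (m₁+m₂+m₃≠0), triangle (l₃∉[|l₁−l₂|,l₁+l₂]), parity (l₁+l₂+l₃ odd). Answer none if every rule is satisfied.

azimuthal sum: -1 + 0 − 4 = -5  ✗
3 ≤ 5 ≤ 5 (triangle on l)
L = 1 + 4 + 5 = 10 (even)

m_sum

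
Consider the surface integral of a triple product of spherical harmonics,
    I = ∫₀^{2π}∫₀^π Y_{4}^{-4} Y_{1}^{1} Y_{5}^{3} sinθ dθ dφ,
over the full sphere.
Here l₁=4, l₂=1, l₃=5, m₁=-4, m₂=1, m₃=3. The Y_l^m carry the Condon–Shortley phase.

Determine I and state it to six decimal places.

-0.049106

Rules hold: Σm=0, L=10 even, 3≤5≤5.
N = 9·3·11 = 297
Δ = 0!·8!·2!/11! = 1/495
Racah Σ t=0..0: t=0:+1/576 = 1/576
⇒ 3j(4 1 5; 0 0 0)² = 5/99, sgn -1
Racah Σ t=0..0: t=0:+1/80640 = 1/80640
⇒ 3j(4 1 5; -4 1 3)² = 1/495, sgn +1
4πI² = N·(3j₀)²·(3jₘ)² = 1/33
I = -1·√(0.030303/4π) = -0.04910640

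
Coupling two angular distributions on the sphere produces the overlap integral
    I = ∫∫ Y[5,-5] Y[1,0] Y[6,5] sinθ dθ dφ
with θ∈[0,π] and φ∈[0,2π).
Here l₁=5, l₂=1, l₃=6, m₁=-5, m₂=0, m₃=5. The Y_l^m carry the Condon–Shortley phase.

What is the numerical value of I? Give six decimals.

Rules hold: Σm=0, L=12 even, 4≤6≤6.
N = 11·3·13 = 429
Δ = 0!·10!·2!/13! = 1/858
Racah Σ t=0..0: t=0:+1/14400 = 1/14400
⇒ 3j(5 1 6; 0 0 0)² = 6/143, sgn +1
Racah Σ t=0..0: t=0:+1/3628800 = 1/3628800
⇒ 3j(5 1 6; -5 0 5)² = 1/78, sgn -1
4πI² = N·(3j₀)²·(3jₘ)² = 3/13
I = -1·√(0.230769/4π) = -0.13551395

-0.135514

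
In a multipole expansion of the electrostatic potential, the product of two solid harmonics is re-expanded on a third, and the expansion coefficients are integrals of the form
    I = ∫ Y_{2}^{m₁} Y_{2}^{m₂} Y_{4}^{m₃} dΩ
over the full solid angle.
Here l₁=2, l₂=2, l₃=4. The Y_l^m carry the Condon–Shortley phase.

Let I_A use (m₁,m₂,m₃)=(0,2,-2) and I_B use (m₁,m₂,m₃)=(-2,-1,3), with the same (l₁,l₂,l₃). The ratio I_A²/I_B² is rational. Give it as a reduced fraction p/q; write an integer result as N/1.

l's match ⇒ only the (l;m) 3-j factors differ between A and B.
A: triangle coeff Δ(2,2,4) = 1/630; Σ_t [0,0]: t=0:+1/96 = 1/96; (3j)²=1/42 [(2 2 4; 0 2 -2)], sign=+1
B: triangle coeff Δ(2,2,4) = 1/630; Σ_t [0,0]: t=0:+1/144 = 1/144; (3j)²=1/18 [(2 2 4; -2 -1 3)], sign=-1
I_A²/I_B² = (1/42)/(1/18) = 3/7

3/7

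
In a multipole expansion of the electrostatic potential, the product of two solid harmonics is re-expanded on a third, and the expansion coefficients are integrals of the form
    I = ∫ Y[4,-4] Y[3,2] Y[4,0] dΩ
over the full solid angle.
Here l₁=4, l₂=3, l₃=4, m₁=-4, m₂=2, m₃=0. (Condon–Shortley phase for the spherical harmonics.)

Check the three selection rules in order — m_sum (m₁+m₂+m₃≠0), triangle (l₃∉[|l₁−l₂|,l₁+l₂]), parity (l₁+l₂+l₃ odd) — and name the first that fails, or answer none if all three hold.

m_sum

azimuthal sum: -4 + 2 + 0 = -2  ✗
1 ≤ 4 ≤ 7 (triangle on l)
L = 4 + 3 + 4 = 11 (odd)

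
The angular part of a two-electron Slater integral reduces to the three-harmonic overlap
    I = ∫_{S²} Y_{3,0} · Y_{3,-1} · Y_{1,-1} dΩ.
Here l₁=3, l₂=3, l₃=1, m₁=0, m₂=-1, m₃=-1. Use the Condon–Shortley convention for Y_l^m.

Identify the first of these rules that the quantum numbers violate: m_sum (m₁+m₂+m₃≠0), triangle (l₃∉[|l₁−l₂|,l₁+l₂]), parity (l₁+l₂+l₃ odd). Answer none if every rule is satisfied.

m₁+m₂+m₃ = 0 − 1 − 1 = -2  ✗
triangle: |3−3|=0 ≤ l₃=1 ≤ 3+3=6
parity: l₁+l₂+l₃ = 7 is odd

m_sum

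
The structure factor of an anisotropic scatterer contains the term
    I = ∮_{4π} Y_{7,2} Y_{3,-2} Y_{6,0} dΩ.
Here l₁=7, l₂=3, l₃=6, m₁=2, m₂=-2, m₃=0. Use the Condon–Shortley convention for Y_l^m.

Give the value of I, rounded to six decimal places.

-0.086087

Rules hold: Σm=0, L=16 even, 4≤6≤10.
N = 15·7·13 = 1365
Δ = 4!·10!·2!/17! = 1/2042040
Racah Σ t=1..3: t=1:−1/207360 t=2:+1/57600 t=3:−1/207360 = 1/129600
⇒ 3j(7 3 6; 0 0 0)² = 168/12155, sgn +1
Racah Σ t=0..1: t=0:+1/345600 t=1:−1/207360 = -1/518400
⇒ 3j(7 3 6; 2 -2 0)² = 12/2431, sgn -1
4πI² = N·(3j₀)²·(3jₘ)² = 42336/454597
I = -1·√(0.0931286/4π) = -0.08608683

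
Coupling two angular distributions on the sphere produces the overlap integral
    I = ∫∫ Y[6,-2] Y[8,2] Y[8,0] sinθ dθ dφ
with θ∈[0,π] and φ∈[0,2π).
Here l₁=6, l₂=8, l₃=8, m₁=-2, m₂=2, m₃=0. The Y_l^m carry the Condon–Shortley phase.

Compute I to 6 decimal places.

-0.080626

Checks pass: Σm=0; 22 even; l₃=8∈[2,14].
(2·6+1)(2·8+1)(2·8+1) = 3757
Δ: 6! 6! 10! / 23! → 1/13742520792
sum: t=0:+1/41803776000 t=1:−1/435456000 t=2:+1/39813120 t=3:−1/18662400 t=4:+1/39813120 t=5:−1/435456000 t=6:+1/41803776000 = -11/1393459200
3j²(6 8 8; 0 0 0) = Δ·Π!·Σ² = 600/96577  (sign -1)
sum: t=2:+1/2786918400 t=3:−1/130636800 t=4:+1/39813120 t=5:−1/62208000 t=6:+1/597196800 = 143/41803776000
3j²(6 8 8; -2 2 0) = Δ·Π!·Σ² = 26/7429  (sign +1)
combine: 4πI² = 3757·600/96577·26/7429 = 15600/190969
take √, sign -1: I = -0.08062615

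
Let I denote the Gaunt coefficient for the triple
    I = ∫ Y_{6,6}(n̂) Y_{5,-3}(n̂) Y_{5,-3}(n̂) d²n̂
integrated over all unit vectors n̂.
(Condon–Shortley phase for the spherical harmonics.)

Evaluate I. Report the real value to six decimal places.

m-sum 0 ✓  L=16 even ✓  1≤5≤11 ✓
Π(2lᵢ+1) = 13×11×11 = 1573
triangle coeff Δ(6,5,5) = 1/28588560
Σ_t [1,5]: t=1:−1/345600 t=2:+1/13824 t=3:−1/5184 t=4:+1/13824 t=5:−1/345600 = -7/129600
(3j)²=80/7293 [(6 5 5; 0 0 0)], sign=+1
Σ_t [0,0]: t=0:+1/2073600 = 1/2073600
(3j)²=28/1105 [(6 5 5; 6 -3 -3)], sign=+1
⇒ 4πI² = 4928/11271
I = (+1)√(4928/11271/(4π)) = 0.18653022

0.186530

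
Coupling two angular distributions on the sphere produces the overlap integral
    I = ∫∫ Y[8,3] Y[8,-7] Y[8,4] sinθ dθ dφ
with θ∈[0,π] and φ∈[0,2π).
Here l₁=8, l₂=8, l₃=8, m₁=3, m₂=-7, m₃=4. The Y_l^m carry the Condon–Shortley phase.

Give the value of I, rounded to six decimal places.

-0.041979

Rules hold: Σm=0, L=24 even, 0≤8≤16.
N = 17·17·17 = 4913
Δ = 8!·8!·8!/25! = 1/236637794250
Racah Σ t=0..8: t=0:+1/65548320768000 t=1:−1/128024064000 t=2:+1/2985984000 t=3:−1/373248000 t=4:+1/191102976 t=5:−1/373248000 t=6:+1/2985984000 t=7:−1/128024064000 t=8:+1/65548320768000 = 11/20808990720
⇒ 3j(8 8 8; 0 0 0)² = 490/96577, sgn +1
Racah Σ t=0..1: t=0:+1/146313216000 t=1:−1/117050572800 = -1/585252864000
⇒ 3j(8 8 8; 3 -7 4)² = 33/37145, sgn -1
4πI² = N·(3j₀)²·(3jₘ)² = 54978/2482597
I = -1·√(0.0221454/4π) = -0.04197942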